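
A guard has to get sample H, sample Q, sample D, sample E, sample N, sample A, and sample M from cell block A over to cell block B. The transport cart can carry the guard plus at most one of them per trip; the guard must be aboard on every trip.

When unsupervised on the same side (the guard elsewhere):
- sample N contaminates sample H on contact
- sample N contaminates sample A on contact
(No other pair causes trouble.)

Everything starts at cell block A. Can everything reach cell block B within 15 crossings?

Yes

Yes — this plan uses 15 crossings (≤ 15):
1. Guard goes to cell block B with sample N.  [cell block A: sample A, sample D, sample E, sample H, sample M, sample Q | cell block B: sample N]
2. Guard goes back to cell block A alone.  [cell block A: sample A, sample D, sample E, sample H, sample M, sample Q | cell block B: sample N]
3. Guard goes to cell block B with sample H.  [cell block A: sample A, sample D, sample E, sample M, sample Q | cell block B: sample H, sample N]
4. Guard goes back to cell block A with sample N.  [cell block A: sample A, sample D, sample E, sample M, sample N, sample Q | cell block B: sample H]
5. Guard goes to cell block B with sample A.  [cell block A: sample D, sample E, sample M, sample N, sample Q | cell block B: sample A, sample H]
6. Guard goes back to cell block A alone.  [cell block A: sample D, sample E, sample M, sample N, sample Q | cell block B: sample A, sample H]
7. Guard goes to cell block B with sample Q.  [cell block A: sample D, sample E, sample M, sample N | cell block B: sample A, sample H, sample Q]
8. Guard goes back to cell block A alone.  [cell block A: sample D, sample E, sample M, sample N | cell block B: sample A, sample H, sample Q]
9. Guard goes to cell block B with sample D.  [cell block A: sample E, sample M, sample N | cell block B: sample A, sample D, sample H, sample Q]
10. Guard goes back to cell block A alone.  [cell block A: sample E, sample M, sample N | cell block B: sample A, sample D, sample H, sample Q]
11. Guard goes to cell block B with sample E.  [cell block A: sample M, sample N | cell block B: sample A, sample D, sample E, sample H, sample Q]
12. Guard goes back to cell block A alone.  [cell block A: sample M, sample N | cell block B: sample A, sample D, sample E, sample H, sample Q]
13. Guard goes to cell block B with sample M.  [cell block A: sample N | cell block B: sample A, sample D, sample E, sample H, sample M, sample Q]
14. Guard goes back to cell block A alone.  [cell block A: sample N | cell block B: sample A, sample D, sample E, sample H, sample M, sample Q]
15. Guard goes to cell block B with sample N.  [cell block A: — | cell block B: sample A, sample D, sample E, sample H, sample M, sample N, sample Q]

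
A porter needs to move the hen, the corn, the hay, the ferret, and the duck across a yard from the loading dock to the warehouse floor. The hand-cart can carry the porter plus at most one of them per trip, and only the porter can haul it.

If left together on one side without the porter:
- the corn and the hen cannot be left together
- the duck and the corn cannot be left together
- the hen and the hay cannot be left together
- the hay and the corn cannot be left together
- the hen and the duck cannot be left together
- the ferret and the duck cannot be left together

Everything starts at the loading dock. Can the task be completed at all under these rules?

No

Whatever the first load, the items left behind include a forbidden pair without the porter. No opening move is safe, so no plan exists.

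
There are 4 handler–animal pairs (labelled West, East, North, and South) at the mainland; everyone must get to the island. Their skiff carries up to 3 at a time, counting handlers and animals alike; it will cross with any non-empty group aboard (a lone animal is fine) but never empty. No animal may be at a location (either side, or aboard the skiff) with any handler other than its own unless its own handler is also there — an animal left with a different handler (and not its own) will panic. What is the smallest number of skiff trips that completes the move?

9

Counting alone: each trip to the island takes at most 3 across and each return brings at least 1 back, so after t trips out (and t−1 returns) at most 3t − (t−1) of the 8 are across; that first reaches 8 at t = 4, so at least 7 crossings are needed.
The safety rule pushes this higher. Following every safe sequence of crossings, the most of the 8 that can be at the island as the skiff arrives there on crossing 7 is 7 — never all 8.
So no plan with fewer than 9 crossings exists, and this one achieves 9:
1. animal West and handler West cross → the island.
2. handler West crosses ← the mainland.
3. animal East, handler East, and handler West cross → the island.
4. animal West and handler West cross ← the mainland.
5. handler North, handler South, and handler West cross → the island.
6. animal East crosses ← the mainland.
7. animal East and animal West cross → the island.
8. animal West crosses ← the mainland.
9. animal North, animal South, and animal West cross → the island.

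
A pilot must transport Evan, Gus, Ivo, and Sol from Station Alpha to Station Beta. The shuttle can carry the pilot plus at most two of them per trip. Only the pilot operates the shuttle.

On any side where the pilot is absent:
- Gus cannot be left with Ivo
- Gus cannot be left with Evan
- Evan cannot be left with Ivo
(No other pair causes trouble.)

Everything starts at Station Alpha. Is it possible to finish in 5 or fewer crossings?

Yes — this plan uses 5 crossings (≤ 5):
1. Pilot goes to Station Beta with Evan and Gus.  [Station Alpha: Ivo, Sol | Station Beta: Evan, Gus]
2. Pilot goes back to Station Alpha with Evan.  [Station Alpha: Evan, Ivo, Sol | Station Beta: Gus]
3. Pilot goes to Station Beta with Evan and Sol.  [Station Alpha: Ivo | Station Beta: Evan, Gus, Sol]
4. Pilot goes back to Station Alpha with Evan.  [Station Alpha: Evan, Ivo | Station Beta: Gus, Sol]
5. Pilot goes to Station Beta with Evan and Ivo.  [Station Alpha: — | Station Beta: Evan, Gus, Ivo, Sol]

Yes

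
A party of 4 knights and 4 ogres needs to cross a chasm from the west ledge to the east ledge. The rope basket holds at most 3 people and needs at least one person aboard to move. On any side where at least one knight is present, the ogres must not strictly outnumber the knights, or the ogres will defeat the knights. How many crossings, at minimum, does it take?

Counting alone: each trip to the east ledge takes at most 3 across and each return brings at least 1 back, so after t trips out (and t−1 returns) at most 3t − (t−1) of the 8 are across; that first reaches 8 at t = 4, so at least 7 crossings are needed.
The safety rule pushes this higher. Following every safe sequence of crossings, the most of the 8 that can be at the east ledge as the rope basket arrives there on crossing 7 is 7 — never all 8.
So no plan with fewer than 9 crossings exists, and this one achieves 9:
1. 2 ogres → the east ledge.  (the west ledge: 4K 2O; the east ledge: 0K 2O)
2. 1 ogre ← the west ledge.  (the west ledge: 4K 3O; the east ledge: 0K 1O)
3. 3 ogres → the east ledge.  (the west ledge: 4K 0O; the east ledge: 0K 4O)
4. 1 ogre ← the west ledge.  (the west ledge: 4K 1O; the east ledge: 0K 3O)
5. 3 knights → the east ledge.  (the west ledge: 1K 1O; the east ledge: 3K 3O)
6. 1 knight and 1 ogre ← the west ledge.  (the west ledge: 2K 2O; the east ledge: 2K 2O)
7. 2 knights → the east ledge.  (the west ledge: 0K 2O; the east ledge: 4K 2O)
8. 1 ogre ← the west ledge.  (the west ledge: 0K 3O; the east ledge: 4K 1O)
9. 3 ogres → the east ledge.  (the west ledge: 0K 0O; the east ledge: 4K 4O)

9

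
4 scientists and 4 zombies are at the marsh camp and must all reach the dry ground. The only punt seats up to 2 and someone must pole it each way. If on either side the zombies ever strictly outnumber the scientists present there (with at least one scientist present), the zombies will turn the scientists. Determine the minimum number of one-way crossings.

impossible

Following every safe sequence of crossings from the start, the most of the 8 that can be at the dry ground as the punt arrives there on crossings 1, 3, 5 is 2, 3, 4 respectively; the best ever achieved is 4 of 8.
From crossing 7 on, no configuration arises that was not already reachable earlier: only 11 distinct safe configurations (who is on which side, and where the punt is) can ever be reached, none of them has everyone across, and every continuation just revisits them. They are: 0 scientists + 0 zombies across (punt back at the start); 0 scientists + 1 zombie across (punt there); 0 scientists + 1 zombie across (punt back at the start); 0 scientists + 2 zombies across (punt there); 0 scientists + 2 zombies across (punt back at the start); 0 scientists + 3 zombies across (punt there); 0 scientists + 3 zombies across (punt back at the start); 0 scientists + 4 zombies across (punt there); 1 scientist + 1 zombie across (punt there); 1 scientist + 1 zombie across (punt back at the start); 2 scientists + 2 zombies across (punt there). So no valid plan exists.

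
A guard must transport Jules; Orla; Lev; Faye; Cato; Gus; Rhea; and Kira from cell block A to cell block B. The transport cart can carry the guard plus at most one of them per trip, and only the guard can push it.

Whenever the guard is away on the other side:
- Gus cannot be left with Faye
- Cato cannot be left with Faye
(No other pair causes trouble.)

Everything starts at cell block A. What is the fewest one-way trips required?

Counting alone: the guard can take at most 1 across per trip to cell block B, so moving all 8 needs at least 8 loaded trips out, with a return between consecutive ones — at least 15 crossings.
The safety rule pushes this higher. Following every safe sequence of crossings, the most of the 8 that can be at cell block B as the transport cart arrives there on crossing 15 is 7 — never all 8.
So no plan with fewer than 17 crossings exists, and this one achieves 17:
1. Guard goes to cell block B with Faye.
2. Guard goes back to cell block A alone.
3. Guard goes to cell block B with Jules.
4. Guard goes back to cell block A alone.
5. Guard goes to cell block B with Orla.
6. Guard goes back to cell block A alone.
7. Guard goes to cell block B with Lev.
8. Guard goes back to cell block A alone.
9. Guard goes to cell block B with Cato.
10. Guard goes back to cell block A with Faye.
11. Guard goes to cell block B with Gus.
12. Guard goes back to cell block A alone.
13. Guard goes to cell block B with Rhea.
14. Guard goes back to cell block A alone.
15. Guard goes to cell block B with Kira.
16. Guard goes back to cell block A alone.
17. Guard goes to cell block B with Faye.

17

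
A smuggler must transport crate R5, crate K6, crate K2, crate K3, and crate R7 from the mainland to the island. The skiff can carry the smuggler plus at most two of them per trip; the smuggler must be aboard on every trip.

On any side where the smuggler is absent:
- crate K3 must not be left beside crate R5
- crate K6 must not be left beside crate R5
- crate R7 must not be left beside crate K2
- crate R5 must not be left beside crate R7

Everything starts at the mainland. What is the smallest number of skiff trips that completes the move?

Counting alone: the smuggler can take at most 2 across per trip to the island, so moving all 5 needs at least 3 loaded trips out, with a return between consecutive ones — at least 5 crossings.
The plan below uses exactly 5 crossings, so it is optimal:
1. Smuggler goes to the island with crate K2 and crate R5.  [the mainland: crate K3, crate K6, crate R7 | the island: crate K2, crate R5]
2. Smuggler goes back to the mainland alone.  [the mainland: crate K3, crate K6, crate R7 | the island: crate K2, crate R5]
3. Smuggler goes to the island with crate K3 and crate K6.  [the mainland: crate R7 | the island: crate K2, crate K3, crate K6, crate R5]
4. Smuggler goes back to the mainland with crate R5.  [the mainland: crate R5, crate R7 | the island: crate K2, crate K3, crate K6]
5. Smuggler goes to the island with crate R5 and crate R7.  [the mainland: — | the island: crate K2, crate K3, crate K6, crate R5, crate R7]

5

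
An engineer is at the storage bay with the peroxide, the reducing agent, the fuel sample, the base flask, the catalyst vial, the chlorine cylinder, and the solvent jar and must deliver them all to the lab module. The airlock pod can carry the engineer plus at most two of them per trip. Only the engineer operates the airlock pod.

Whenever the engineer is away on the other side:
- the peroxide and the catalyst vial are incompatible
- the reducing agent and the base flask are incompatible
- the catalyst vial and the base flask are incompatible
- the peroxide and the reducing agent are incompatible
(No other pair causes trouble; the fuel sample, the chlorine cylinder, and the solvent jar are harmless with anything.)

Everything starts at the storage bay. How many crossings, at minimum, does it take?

Counting alone: the engineer can take at most 2 across per trip to the lab module, so moving all 7 needs at least 4 loaded trips out, with a return between consecutive ones — at least 7 crossings.
The plan below uses exactly 7 crossings, so it is optimal:
1. Engineer goes to the lab module with the base flask and the peroxide.
2. Engineer goes back to the storage bay alone.
3. Engineer goes to the lab module with the fuel sample.
4. Engineer goes back to the storage bay alone.
5. Engineer goes to the lab module with the chlorine cylinder and the solvent jar.
6. Engineer goes back to the storage bay alone.
7. Engineer goes to the lab module with the catalyst vial and the reducing agent.

7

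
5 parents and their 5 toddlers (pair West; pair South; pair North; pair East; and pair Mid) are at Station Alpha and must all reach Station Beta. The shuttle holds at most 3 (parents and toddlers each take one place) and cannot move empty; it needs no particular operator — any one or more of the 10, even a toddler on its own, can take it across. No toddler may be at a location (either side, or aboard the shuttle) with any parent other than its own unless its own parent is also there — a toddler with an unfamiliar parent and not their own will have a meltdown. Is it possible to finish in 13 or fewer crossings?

Yes

Yes — this plan uses 11 crossings (≤ 13):
1. parent West and toddler West cross → Station Beta.
2. parent West crosses ← Station Alpha.
3. toddler East, toddler North, and toddler South cross → Station Beta.
4. toddler West crosses ← Station Alpha.
5. parent East, parent North, and parent South cross → Station Beta.
6. parent South and toddler South cross ← Station Alpha.
7. parent Mid, parent South, and parent West cross → Station Beta.
8. toddler North crosses ← Station Alpha.
9. toddler South and toddler West cross → Station Beta.
10. toddler West crosses ← Station Alpha.
11. toddler Mid, toddler North, and toddler West cross → Station Beta.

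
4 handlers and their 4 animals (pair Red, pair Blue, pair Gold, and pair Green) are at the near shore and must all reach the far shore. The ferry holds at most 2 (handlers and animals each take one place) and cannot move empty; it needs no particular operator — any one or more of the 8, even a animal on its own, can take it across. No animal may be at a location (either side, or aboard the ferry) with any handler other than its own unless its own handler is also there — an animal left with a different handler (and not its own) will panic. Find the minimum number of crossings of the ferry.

impossible

Following every safe sequence of crossings from the start, the most of the 8 that can be at the far shore as the ferry arrives there on crossings 1, 3, 5 is 2, 3, 4 respectively; the best ever achieved is 4 of 8.
From crossing 7 on, no configuration arises that was not already reachable earlier: only 44 distinct safe configurations (who is on which side, and where the ferry is) can ever be reached, none of them has everyone across, and every continuation just revisits them. So no valid plan exists.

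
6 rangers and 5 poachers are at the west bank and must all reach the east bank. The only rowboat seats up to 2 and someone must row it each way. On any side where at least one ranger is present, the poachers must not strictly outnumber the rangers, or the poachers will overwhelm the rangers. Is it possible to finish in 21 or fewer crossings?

Yes — this plan uses 19 crossings (≤ 21):
1. 2 poachers → the east bank.  (the west bank: 6R 3P; the east bank: 0R 2P)
2. 1 poacher ← the west bank.  (the west bank: 6R 4P; the east bank: 0R 1P)
3. 2 poachers → the east bank.  (the west bank: 6R 2P; the east bank: 0R 3P)
4. 1 poacher ← the west bank.  (the west bank: 6R 3P; the east bank: 0R 2P)
5. 2 rangers → the east bank.  (the west bank: 4R 3P; the east bank: 2R 2P)
6. 1 poacher ← the west bank.  (the west bank: 4R 4P; the east bank: 2R 1P)
7. 1 ranger and 1 poacher → the east bank.  (the west bank: 3R 3P; the east bank: 3R 2P)
8. 1 ranger ← the west bank.  (the west bank: 4R 3P; the east bank: 2R 2P)
9. 1 ranger and 1 poacher → the east bank.  (the west bank: 3R 2P; the east bank: 3R 3P)
10. 1 poacher ← the west bank.  (the west bank: 3R 3P; the east bank: 3R 2P)
11. 1 ranger and 1 poacher → the east bank.  (the west bank: 2R 2P; the east bank: 4R 3P)
12. 1 ranger ← the west bank.  (the west bank: 3R 2P; the east bank: 3R 3P)
13. 1 ranger and 1 poacher → the east bank.  (the west bank: 2R 1P; the east bank: 4R 4P)
14. 1 poacher ← the west bank.  (the west bank: 2R 2P; the east bank: 4R 3P)
15. 1 ranger and 1 poacher → the east bank.  (the west bank: 1R 1P; the east bank: 5R 4P)
16. 1 ranger ← the west bank.  (the west bank: 2R 1P; the east bank: 4R 4P)
17. 1 ranger and 1 poacher → the east bank.  (the west bank: 1R 0P; the east bank: 5R 5P)
18. 1 poacher ← the west bank.  (the west bank: 1R 1P; the east bank: 5R 4P)
19. 1 ranger and 1 poacher → the east bank.  (the west bank: 0R 0P; the east bank: 6R 5P)

Yes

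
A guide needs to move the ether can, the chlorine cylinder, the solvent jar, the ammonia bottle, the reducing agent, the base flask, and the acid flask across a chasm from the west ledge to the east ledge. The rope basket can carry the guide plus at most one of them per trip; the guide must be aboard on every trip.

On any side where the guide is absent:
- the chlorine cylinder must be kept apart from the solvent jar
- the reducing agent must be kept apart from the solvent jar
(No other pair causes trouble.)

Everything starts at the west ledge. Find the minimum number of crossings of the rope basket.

15

Counting alone: the guide can take at most 1 across per trip to the east ledge, so moving all 7 needs at least 7 loaded trips out, with a return between consecutive ones — at least 13 crossings.
The safety rule pushes this higher. Following every safe sequence of crossings, the most of the 7 that can be at the east ledge as the rope basket arrives there on crossing 13 is 6 — never all 7.
So no plan with fewer than 15 crossings exists, and this one achieves 15:
1. Guide goes to the east ledge with the solvent jar.  [the west ledge: the acid flask, the ammonia bottle, the base flask, the chlorine cylinder, the ether can, the reducing agent | the east ledge: the solvent jar]
2. Guide goes back to the west ledge alone.  [the west ledge: the acid flask, the ammonia bottle, the base flask, the chlorine cylinder, the ether can, the reducing agent | the east ledge: the solvent jar]
3. Guide goes to the east ledge with the ether can.  [the west ledge: the acid flask, the ammonia bottle, the base flask, the chlorine cylinder, the reducing agent | the east ledge: the ether can, the solvent jar]
4. Guide goes back to the west ledge alone.  [the west ledge: the acid flask, the ammonia bottle, the base flask, the chlorine cylinder, the reducing agent | the east ledge: the ether can, the solvent jar]
5. Guide goes to the east ledge with the chlorine cylinder.  [the west ledge: the acid flask, the ammonia bottle, the base flask, the reducing agent | the east ledge: the chlorine cylinder, the ether can, the solvent jar]
6. Guide goes back to the west ledge with the solvent jar.  [the west ledge: the acid flask, the ammonia bottle, the base flask, the reducing agent, the solvent jar | the east ledge: the chlorine cylinder, the ether can]
7. Guide goes to the east ledge with the reducing agent.  [the west ledge: the acid flask, the ammonia bottle, the base flask, the solvent jar | the east ledge: the chlorine cylinder, the ether can, the reducing agent]
8. Guide goes back to the west ledge alone.  [the west ledge: the acid flask, the ammonia bottle, the base flask, the solvent jar | the east ledge: the chlorine cylinder, the ether can, the reducing agent]
9. Guide goes to the east ledge with the ammonia bottle.  [the west ledge: the acid flask, the base flask, the solvent jar | the east ledge: the ammonia bottle, the chlorine cylinder, the ether can, the reducing agent]
10. Guide goes back to the west ledge alone.  [the west ledge: the acid flask, the base flask, the solvent jar | the east ledge: the ammonia bottle, the chlorine cylinder, the ether can, the reducing agent]
11. Guide goes to the east ledge with the base flask.  [the west ledge: the acid flask, the solvent jar | the east ledge: the ammonia bottle, the base flask, the chlorine cylinder, the ether can, the reducing agent]
12. Guide goes back to the west ledge alone.  [the west ledge: the acid flask, the solvent jar | the east ledge: the ammonia bottle, the base flask, the chlorine cylinder, the ether can, the reducing agent]
13. Guide goes to the east ledge with the acid flask.  [the west ledge: the solvent jar | the east ledge: the acid flask, the ammonia bottle, the base flask, the chlorine cylinder, the ether can, the reducing agent]
14. Guide goes back to the west ledge alone.  [the west ledge: the solvent jar | the east ledge: the acid flask, the ammonia bottle, the base flask, the chlorine cylinder, the ether can, the reducing agent]
15. Guide goes to the east ledge with the solvent jar.  [the west ledge: — | the east ledge: the acid flask, the ammonia bottle, the base flask, the chlorine cylinder, the ether can, the reducing agent, the solvent jar]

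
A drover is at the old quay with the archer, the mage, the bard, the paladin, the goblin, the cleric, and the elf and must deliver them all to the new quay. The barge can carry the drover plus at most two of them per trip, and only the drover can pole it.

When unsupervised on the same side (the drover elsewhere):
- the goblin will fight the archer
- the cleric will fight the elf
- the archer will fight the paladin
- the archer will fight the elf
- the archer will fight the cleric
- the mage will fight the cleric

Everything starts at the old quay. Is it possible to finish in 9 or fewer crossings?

No

Counting alone: the drover can take at most 2 across per trip to the new quay, so moving all 7 needs at least 4 loaded trips out, with a return between consecutive ones — at least 7 crossings.
The safety rule pushes this higher. Following every safe sequence of crossings, the most of the 7 that can be at the new quay as the barge arrives there on crossings 7, 9 is 5, 6 respectively — never all 7.
So the move cannot be finished within 9 crossings. (The shortest complete plan takes 11:)
1. Drover goes to the new quay with the archer and the cleric.
2. Drover goes back to the old quay with the archer.
3. Drover goes to the new quay with the archer and the mage.
4. Drover goes back to the old quay with the cleric.
5. Drover goes to the new quay with the bard and the cleric.
6. Drover goes back to the old quay with the cleric.
7. Drover goes to the new quay with the elf and the paladin.
8. Drover goes back to the old quay with the archer.
9. Drover goes to the new quay with the archer and the goblin.
10. Drover goes back to the old quay with the archer.
11. Drover goes to the new quay with the archer and the cleric.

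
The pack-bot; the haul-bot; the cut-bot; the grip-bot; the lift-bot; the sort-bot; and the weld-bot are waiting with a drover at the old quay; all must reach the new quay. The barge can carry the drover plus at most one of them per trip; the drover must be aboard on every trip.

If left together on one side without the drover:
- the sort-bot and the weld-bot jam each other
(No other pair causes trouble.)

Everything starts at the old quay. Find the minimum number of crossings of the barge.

Counting alone: the drover can take at most 1 across per trip to the new quay, so moving all 7 needs at least 7 loaded trips out, with a return between consecutive ones — at least 13 crossings.
The plan below uses exactly 13 crossings, so it is optimal:
1. Drover goes to the new quay with the sort-bot.  [the old quay: the cut-bot, the grip-bot, the haul-bot, the lift-bot, the pack-bot, the weld-bot | the new quay: the sort-bot]
2. Drover goes back to the old quay alone.  [the old quay: the cut-bot, the grip-bot, the haul-bot, the lift-bot, the pack-bot, the weld-bot | the new quay: the sort-bot]
3. Drover goes to the new quay with the pack-bot.  [the old quay: the cut-bot, the grip-bot, the haul-bot, the lift-bot, the weld-bot | the new quay: the pack-bot, the sort-bot]
4. Drover goes back to the old quay alone.  [the old quay: the cut-bot, the grip-bot, the haul-bot, the lift-bot, the weld-bot | the new quay: the pack-bot, the sort-bot]
5. Drover goes to the new quay with the haul-bot.  [the old quay: the cut-bot, the grip-bot, the lift-bot, the weld-bot | the new quay: the haul-bot, the pack-bot, the sort-bot]
6. Drover goes back to the old quay alone.  [the old quay: the cut-bot, the grip-bot, the lift-bot, the weld-bot | the new quay: the haul-bot, the pack-bot, the sort-bot]
7. Drover goes to the new quay with the cut-bot.  [the old quay: the grip-bot, the lift-bot, the weld-bot | the new quay: the cut-bot, the haul-bot, the pack-bot, the sort-bot]
8. Drover goes back to the old quay alone.  [the old quay: the grip-bot, the lift-bot, the weld-bot | the new quay: the cut-bot, the haul-bot, the pack-bot, the sort-bot]
9. Drover goes to the new quay with the grip-bot.  [the old quay: the lift-bot, the weld-bot | the new quay: the cut-bot, the grip-bot, the haul-bot, the pack-bot, the sort-bot]
10. Drover goes back to the old quay alone.  [the old quay: the lift-bot, the weld-bot | the new quay: the cut-bot, the grip-bot, the haul-bot, the pack-bot, the sort-bot]
11. Drover goes to the new quay with the lift-bot.  [the old quay: the weld-bot | the new quay: the cut-bot, the grip-bot, the haul-bot, the lift-bot, the pack-bot, the sort-bot]
12. Drover goes back to the old quay alone.  [the old quay: the weld-bot | the new quay: the cut-bot, the grip-bot, the haul-bot, the lift-bot, the pack-bot, the sort-bot]
13. Drover goes to the new quay with the weld-bot.  [the old quay: — | the new quay: the cut-bot, the grip-bot, the haul-bot, the lift-bot, the pack-bot, the sort-bot, the weld-bot]

13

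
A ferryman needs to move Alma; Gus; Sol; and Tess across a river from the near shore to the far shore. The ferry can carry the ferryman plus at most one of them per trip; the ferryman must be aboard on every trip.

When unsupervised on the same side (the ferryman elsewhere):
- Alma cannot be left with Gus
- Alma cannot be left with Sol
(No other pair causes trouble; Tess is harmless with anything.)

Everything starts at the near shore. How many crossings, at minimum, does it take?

9

Counting alone: the ferryman can take at most 1 across per trip to the far shore, so moving all 4 needs at least 4 loaded trips out, with a return between consecutive ones — at least 7 crossings.
The safety rule pushes this higher. Following every safe sequence of crossings, the most of the 4 that can be at the far shore as the ferry arrives there on crossing 7 is 3 — never all 4.
So no plan with fewer than 9 crossings exists, and this one achieves 9:
1. Ferryman goes to the far shore with Alma.  [the near shore: Gus, Sol, Tess | the far shore: Alma]
2. Ferryman goes back to the near shore alone.  [the near shore: Gus, Sol, Tess | the far shore: Alma]
3. Ferryman goes to the far shore with Gus.  [the near shore: Sol, Tess | the far shore: Alma, Gus]
4. Ferryman goes back to the near shore with Alma.  [the near shore: Alma, Sol, Tess | the far shore: Gus]
5. Ferryman goes to the far shore with Sol.  [the near shore: Alma, Tess | the far shore: Gus, Sol]
6. Ferryman goes back to the near shore alone.  [the near shore: Alma, Tess | the far shore: Gus, Sol]
7. Ferryman goes to the far shore with Tess.  [the near shore: Alma | the far shore: Gus, Sol, Tess]
8. Ferryman goes back to the near shore alone.  [the near shore: Alma | the far shore: Gus, Sol, Tess]
9. Ferryman goes to the far shore with Alma.  [the near shore: — | the far shore: Alma, Gus, Sol, Tess]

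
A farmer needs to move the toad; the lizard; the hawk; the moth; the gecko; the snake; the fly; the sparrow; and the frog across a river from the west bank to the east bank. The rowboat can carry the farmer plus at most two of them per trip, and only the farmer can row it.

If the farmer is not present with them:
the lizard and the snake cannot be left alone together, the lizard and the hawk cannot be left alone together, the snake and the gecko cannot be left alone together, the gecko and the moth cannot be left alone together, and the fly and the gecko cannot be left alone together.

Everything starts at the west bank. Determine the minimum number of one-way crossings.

11

Counting alone: the farmer can take at most 2 across per trip to the east bank, so moving all 9 needs at least 5 loaded trips out, with a return between consecutive ones — at least 9 crossings.
The safety rule pushes this higher. Following every safe sequence of crossings, the most of the 9 that can be at the east bank as the rowboat arrives there on crossing 9 is 8 — never all 9.
So no plan with fewer than 11 crossings exists, and this one achieves 11:
1. Farmer goes to the east bank with the gecko and the lizard.
2. Farmer goes back to the west bank alone.
3. Farmer goes to the east bank with the toad.
4. Farmer goes back to the west bank alone.
5. Farmer goes to the east bank with the hawk and the moth.
6. Farmer goes back to the west bank with the gecko and the lizard.
7. Farmer goes to the east bank with the fly and the snake.
8. Farmer goes back to the west bank alone.
9. Farmer goes to the east bank with the frog and the sparrow.
10. Farmer goes back to the west bank alone.
11. Farmer goes to the east bank with the gecko and the lizard.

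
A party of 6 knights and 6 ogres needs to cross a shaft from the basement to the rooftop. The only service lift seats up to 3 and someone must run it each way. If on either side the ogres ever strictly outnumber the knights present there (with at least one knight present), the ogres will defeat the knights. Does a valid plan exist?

Following every safe sequence of crossings from the start, the most of the 12 that can be at the rooftop as the service lift arrives there on crossings 1, 3, 5 is 3, 5, 6 respectively; the best ever achieved is 6 of 12.
From crossing 7 on, no configuration arises that was not already reachable earlier: only 17 distinct safe configurations (who is on which side, and where the service lift is) can ever be reached, none of them has everyone across, and every continuation just revisits them. They are: 0 knights + 0 ogres across (service lift back at the start); 0 knights + 1 ogre across (service lift there); 0 knights + 1 ogre across (service lift back at the start); 0 knights + 2 ogres across (service lift there); 0 knights + 2 ogres across (service lift back at the start); 0 knights + 3 ogres across (service lift there); 0 knights + 3 ogres across (service lift back at the start); 0 knights + 4 ogres across (service lift there); 0 knights + 4 ogres across (service lift back at the start); 0 knights + 5 ogres across (service lift there); 0 knights + 5 ogres across (service lift back at the start); 0 knights + 6 ogres across (service lift there); 1 knight + 1 ogre across (service lift there); 1 knight + 1 ogre across (service lift back at the start); 2 knights + 2 ogres across (service lift there); 2 knights + 2 ogres across (service lift back at the start); 3 knights + 3 ogres across (service lift there). So no valid plan exists.

No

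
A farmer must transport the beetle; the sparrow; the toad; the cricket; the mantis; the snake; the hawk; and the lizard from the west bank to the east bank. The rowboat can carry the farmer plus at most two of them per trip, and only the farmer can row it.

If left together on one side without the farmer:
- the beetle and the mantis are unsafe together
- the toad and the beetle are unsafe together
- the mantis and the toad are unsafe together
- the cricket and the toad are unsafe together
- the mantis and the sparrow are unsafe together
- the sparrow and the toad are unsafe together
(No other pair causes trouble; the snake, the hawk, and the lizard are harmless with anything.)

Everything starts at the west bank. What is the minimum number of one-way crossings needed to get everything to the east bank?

Counting alone: the farmer can take at most 2 across per trip to the east bank, so moving all 8 needs at least 4 loaded trips out, with a return between consecutive ones — at least 7 crossings.
The safety rule pushes this higher. Following every safe sequence of crossings, the most of the 8 that can be at the east bank as the rowboat arrives there on crossings 7, 9, 11 is 5, 6, 7 respectively — never all 8.
So no plan with fewer than 13 crossings exists, and this one achieves 13:
1. Farmer goes to the east bank with the mantis and the toad.
2. Farmer goes back to the west bank with the toad.
3. Farmer goes to the east bank with the cricket and the toad.
4. Farmer goes back to the west bank with the toad.
5. Farmer goes to the east bank with the beetle and the sparrow.
6. Farmer goes back to the west bank with the mantis.
7. Farmer goes to the east bank with the snake and the toad.
8. Farmer goes back to the west bank with the toad.
9. Farmer goes to the east bank with the hawk and the toad.
10. Farmer goes back to the west bank with the toad.
11. Farmer goes to the east bank with the lizard and the toad.
12. Farmer goes back to the west bank with the toad.
13. Farmer goes to the east bank with the mantis and the toad.

13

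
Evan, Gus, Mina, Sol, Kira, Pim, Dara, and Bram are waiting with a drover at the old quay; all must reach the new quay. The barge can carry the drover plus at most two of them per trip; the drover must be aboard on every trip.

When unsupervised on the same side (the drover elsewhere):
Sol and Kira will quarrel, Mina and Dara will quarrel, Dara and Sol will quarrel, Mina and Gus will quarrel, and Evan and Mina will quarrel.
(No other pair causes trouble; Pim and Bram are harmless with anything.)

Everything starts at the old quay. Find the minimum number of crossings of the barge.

9

Counting alone: the drover can take at most 2 across per trip to the new quay, so moving all 8 needs at least 4 loaded trips out, with a return between consecutive ones — at least 7 crossings.
The safety rule pushes this higher. Following every safe sequence of crossings, the most of the 8 that can be at the new quay as the barge arrives there on crossing 7 is 7 — never all 8.
So no plan with fewer than 9 crossings exists, and this one achieves 9:
1. Drover goes to the new quay with Mina and Sol.
2. Drover goes back to the old quay alone.
3. Drover goes to the new quay with Evan and Gus.
4. Drover goes back to the old quay with Mina.
5. Drover goes to the new quay with Dara and Kira.
6. Drover goes back to the old quay with Sol.
7. Drover goes to the new quay with Bram and Pim.
8. Drover goes back to the old quay alone.
9. Drover goes to the new quay with Mina and Sol.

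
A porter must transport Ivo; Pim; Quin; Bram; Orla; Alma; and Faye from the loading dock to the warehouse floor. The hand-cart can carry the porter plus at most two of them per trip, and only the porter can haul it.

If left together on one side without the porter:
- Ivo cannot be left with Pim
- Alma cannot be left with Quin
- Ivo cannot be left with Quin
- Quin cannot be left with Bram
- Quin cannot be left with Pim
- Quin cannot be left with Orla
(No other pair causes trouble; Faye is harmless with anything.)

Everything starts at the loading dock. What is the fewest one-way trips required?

Counting alone: the porter can take at most 2 across per trip to the warehouse floor, so moving all 7 needs at least 4 loaded trips out, with a return between consecutive ones — at least 7 crossings.
The safety rule pushes this higher. Following every safe sequence of crossings, the most of the 7 that can be at the warehouse floor as the hand-cart arrives there on crossings 7, 9 is 5, 6 respectively — never all 7.
So no plan with fewer than 11 crossings exists, and this one achieves 11:
1. Porter goes to the warehouse floor with Ivo and Quin.
2. Porter goes back to the loading dock with Ivo.
3. Porter goes to the warehouse floor with Bram and Ivo.
4. Porter goes back to the loading dock with Quin.
5. Porter goes to the warehouse floor with Orla and Quin.
6. Porter goes back to the loading dock with Quin.
7. Porter goes to the warehouse floor with Alma and Pim.
8. Porter goes back to the loading dock with Ivo.
9. Porter goes to the warehouse floor with Faye and Ivo.
10. Porter goes back to the loading dock with Ivo.
11. Porter goes to the warehouse floor with Ivo and Quin.

11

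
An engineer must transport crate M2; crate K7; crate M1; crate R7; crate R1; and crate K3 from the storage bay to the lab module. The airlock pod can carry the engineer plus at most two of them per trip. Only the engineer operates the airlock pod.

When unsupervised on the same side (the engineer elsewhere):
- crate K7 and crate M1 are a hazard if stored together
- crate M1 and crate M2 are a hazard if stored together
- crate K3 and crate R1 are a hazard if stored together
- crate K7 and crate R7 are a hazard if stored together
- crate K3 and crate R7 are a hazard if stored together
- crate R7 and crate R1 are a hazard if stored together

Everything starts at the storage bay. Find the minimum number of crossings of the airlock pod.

impossible

Whatever the first load, the items left behind include a forbidden pair without the engineer. No opening move is safe, so no plan exists.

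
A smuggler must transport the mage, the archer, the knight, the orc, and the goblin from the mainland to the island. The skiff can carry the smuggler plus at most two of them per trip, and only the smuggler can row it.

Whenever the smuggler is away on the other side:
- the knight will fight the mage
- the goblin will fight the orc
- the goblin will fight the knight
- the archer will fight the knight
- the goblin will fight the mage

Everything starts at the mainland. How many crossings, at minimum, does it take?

7

Counting alone: the smuggler can take at most 2 across per trip to the island, so moving all 5 needs at least 3 loaded trips out, with a return between consecutive ones — at least 5 crossings.
The safety rule pushes this higher. Following every safe sequence of crossings, the most of the 5 that can be at the island as the skiff arrives there on crossing 5 is 4 — never all 5.
So no plan with fewer than 7 crossings exists, and this one achieves 7:
1. Smuggler goes to the island with the goblin and the knight.
2. Smuggler goes back to the mainland with the knight.
3. Smuggler goes to the island with the archer and the mage.
4. Smuggler goes back to the mainland with the mage.
5. Smuggler goes to the island with the mage and the orc.
6. Smuggler goes back to the mainland with the goblin.
7. Smuggler goes to the island with the goblin and the knight.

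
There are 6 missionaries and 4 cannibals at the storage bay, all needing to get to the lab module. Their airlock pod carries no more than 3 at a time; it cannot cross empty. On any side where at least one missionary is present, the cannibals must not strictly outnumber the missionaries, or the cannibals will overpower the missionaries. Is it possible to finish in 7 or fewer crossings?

No

Counting alone: each trip to the lab module takes at most 3 across and each return brings at least 1 back, so after t trips out (and t−1 returns) at most 3t − (t−1) of the 10 are across; that first reaches 10 at t = 5, so at least 9 crossings are needed.
Since 7 < 9, 7 crossings cannot be enough. (The shortest complete plan in fact takes 9:)
1. 2 cannibals → the lab module.  (the storage bay: 6M 2C; the lab module: 0M 2C)
2. 1 cannibal ← the storage bay.  (the storage bay: 6M 3C; the lab module: 0M 1C)
3. 3 cannibals → the lab module.  (the storage bay: 6M 0C; the lab module: 0M 4C)
4. 1 cannibal ← the storage bay.  (the storage bay: 6M 1C; the lab module: 0M 3C)
5. 3 missionaries → the lab module.  (the storage bay: 3M 1C; the lab module: 3M 3C)
6. 1 cannibal ← the storage bay.  (the storage bay: 3M 2C; the lab module: 3M 2C)
7. 1 missionary and 2 cannibals → the lab module.  (the storage bay: 2M 0C; the lab module: 4M 4C)
8. 1 cannibal ← the storage bay.  (the storage bay: 2M 1C; the lab module: 4M 3C)
9. 2 missionaries and 1 cannibal → the lab module.  (the storage bay: 0M 0C; the lab module: 6M 4C)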